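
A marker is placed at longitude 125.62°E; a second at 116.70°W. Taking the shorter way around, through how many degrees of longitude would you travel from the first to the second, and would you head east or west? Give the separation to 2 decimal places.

117.68° east

Raw difference: -116.70 − 125.62 = -242.32°.
Normalise into (−180°, 180°]: -242.32° + 360° = 117.68°.
Positive ⇒ the second point lies to the east; separation 117.68°.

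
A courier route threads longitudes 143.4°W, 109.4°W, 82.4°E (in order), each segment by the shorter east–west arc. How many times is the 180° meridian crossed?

Leg 1: -143.4° → -109.4°, shortest Δλ = 34.0° (east) — does not cross 180°.
Leg 2: -109.4° → +82.4°, shortest Δλ = -168.2° (west) — crosses 180°.
Total crossings: 1.

1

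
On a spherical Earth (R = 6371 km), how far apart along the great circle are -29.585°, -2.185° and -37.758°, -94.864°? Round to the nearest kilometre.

Δλ = -94.864 − -2.185 = -92.679°.
Δφ = -37.758 − -29.585 = -8.173°.
a = sin²(Δφ/2) + cos φ₁ · cos φ₂ · sin²(Δλ/2) = 0.364910.
c = 2·atan2(√a, √(1−a)) = 1.29722 rad → d = 6371·c ≈ 8264.57 km.

8265 km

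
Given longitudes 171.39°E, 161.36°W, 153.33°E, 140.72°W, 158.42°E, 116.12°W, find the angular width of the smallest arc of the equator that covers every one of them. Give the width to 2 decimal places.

Sort the longitudes: -161.36°, -140.72°, -116.12°, +153.33°, +158.42°, +171.39°.
Eastward gaps between consecutive values (wrapping around): 20.64°, 24.60°, 269.45°, 5.09°, 12.97°, 27.25°.
Largest gap = 269.45° ⇒ minimal covering band is its complement: 360° − 269.45° = 90.55°.
Band runs from +153.33° eastward to -116.12°, crossing the antimeridian.

90.55°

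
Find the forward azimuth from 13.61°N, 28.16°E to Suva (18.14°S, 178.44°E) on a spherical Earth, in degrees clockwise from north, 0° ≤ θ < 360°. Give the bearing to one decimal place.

Δλ = 178.44 − 28.16 = 150.28°.
θ = atan2( sin Δλ · cos φ₂ , cos φ₁ · sin φ₂ − sin φ₁ · cos φ₂ · cos Δλ )
  = atan2(0.47112, -0.10840) = 102.957° → normalised to [0°, 360°): 102.957°.

103.0°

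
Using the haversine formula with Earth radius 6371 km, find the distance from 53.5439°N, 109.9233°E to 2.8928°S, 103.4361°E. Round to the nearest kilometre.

Δλ = 103.4361 − 109.9233 = -6.4872°.
Δφ = -2.8928 − 53.5439 = -56.4367°.
a = sin²(Δφ/2) + cos φ₁ · cos φ₂ · sin²(Δλ/2) = 0.225471.
c = 2·atan2(√a, √(1−a)) = 0.98956 rad → d = 6371·c ≈ 6304.48 km.

6304 km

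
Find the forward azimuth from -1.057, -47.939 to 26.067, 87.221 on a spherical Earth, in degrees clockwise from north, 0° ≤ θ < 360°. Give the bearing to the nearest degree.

56°

Δλ = 87.221 − -47.939 = 135.160°.
θ = atan2( sin Δλ · cos φ₂ , cos φ₁ · sin φ₂ − sin φ₁ · cos φ₂ · cos Δλ )
  = atan2(0.63340, 0.42760) = 55.978° → normalised to [0°, 360°): 55.978°.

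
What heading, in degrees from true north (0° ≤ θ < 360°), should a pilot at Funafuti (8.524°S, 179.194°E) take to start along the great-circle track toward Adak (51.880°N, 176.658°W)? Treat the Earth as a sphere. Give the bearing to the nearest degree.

Δλ = -176.658 − 179.194 = -355.852°; wrapped into (−180°, 180°]: 4.148°.
θ = atan2( sin Δλ · cos φ₂ , cos φ₁ · sin φ₂ − sin φ₁ · cos φ₂ · cos Δλ )
  = atan2(0.04465, 0.86929) = 2.940° → normalised to [0°, 360°): 2.940°.

3°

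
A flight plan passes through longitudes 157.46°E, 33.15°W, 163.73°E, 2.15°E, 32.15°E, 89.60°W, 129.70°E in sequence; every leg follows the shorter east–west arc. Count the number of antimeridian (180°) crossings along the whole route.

Leg 1: +157.46° → -33.15°, shortest Δλ = 169.39° (east) — crosses 180°.
Leg 2: -33.15° → +163.73°, shortest Δλ = -163.12° (west) — crosses 180°.
Leg 3: +163.73° → +2.15°, shortest Δλ = -161.58° (west) — does not cross 180°.
Leg 4: +2.15° → +32.15°, shortest Δλ = 30.0° (east) — does not cross 180°.
Leg 5: +32.15° → -89.60°, shortest Δλ = -121.75° (west) — does not cross 180°.
Leg 6: -89.60° → +129.70°, shortest Δλ = -140.7° (west) — crosses 180°.
Total crossings: 3.

3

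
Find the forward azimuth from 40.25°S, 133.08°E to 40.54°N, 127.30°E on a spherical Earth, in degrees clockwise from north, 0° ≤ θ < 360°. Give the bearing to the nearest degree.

Δλ = 127.30 − 133.08 = -5.78°.
θ = atan2( sin Δλ · cos φ₂ , cos φ₁ · sin φ₂ − sin φ₁ · cos φ₂ · cos Δλ )
  = atan2(-0.07653, 0.98461) = -4.445° → normalised to [0°, 360°): 355.555°.

356°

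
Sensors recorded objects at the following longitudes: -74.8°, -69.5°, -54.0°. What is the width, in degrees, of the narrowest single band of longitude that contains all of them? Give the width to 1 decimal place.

20.8°

Sort the longitudes: -74.8°, -69.5°, -54.0°.
Eastward gaps between consecutive values (wrapping around): 5.3°, 15.5°, 339.2°.
Largest gap = 339.2° ⇒ minimal covering band is its complement: 360° − 339.2° = 20.8°.
Band runs from -74.8° eastward to -54.0°.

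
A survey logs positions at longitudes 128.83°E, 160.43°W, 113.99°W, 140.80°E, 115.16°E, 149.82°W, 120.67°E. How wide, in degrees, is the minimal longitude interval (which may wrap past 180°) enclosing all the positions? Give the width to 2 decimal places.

Sort the longitudes: -160.43°, -149.82°, -113.99°, +115.16°, +120.67°, +128.83°, +140.80°.
Eastward gaps between consecutive values (wrapping around): 10.61°, 35.83°, 229.15°, 5.51°, 8.16°, 11.97°, 58.77°.
Largest gap = 229.15° ⇒ minimal covering band is its complement: 360° − 229.15° = 130.85°.
Band runs from +115.16° eastward to -113.99°, crossing the antimeridian.

130.85°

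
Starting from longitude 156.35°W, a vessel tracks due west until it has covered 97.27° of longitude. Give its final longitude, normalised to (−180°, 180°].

Start at -156.35°; shift −97.27° → -253.62°.
-253.62° lies outside (−180°, 180°]; add 360° → +106.38°.

106.38°E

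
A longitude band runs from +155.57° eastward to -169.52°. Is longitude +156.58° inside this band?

Yes

Band width going east from +155.57° to -169.52°: ((-169.52 − 155.57) mod 360) = 34.91°.
Offset of +156.58° east of the west edge: ((156.58 − 155.57) mod 360) = 1.01°.
1.01° ≤ 34.91° ⇒ inside.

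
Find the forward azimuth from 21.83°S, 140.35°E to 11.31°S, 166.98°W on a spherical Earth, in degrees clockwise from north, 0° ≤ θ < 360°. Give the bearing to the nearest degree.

Δλ = -166.98 − 140.35 = -307.33°; wrapped into (−180°, 180°]: 52.67°.
θ = atan2( sin Δλ · cos φ₂ , cos φ₁ · sin φ₂ − sin φ₁ · cos φ₂ · cos Δλ )
  = atan2(0.77971, 0.03906) = 87.132° → normalised to [0°, 360°): 87.132°.

87°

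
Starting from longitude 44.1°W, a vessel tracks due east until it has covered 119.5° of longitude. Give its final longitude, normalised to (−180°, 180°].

75.4°E

Start at -44.1°; shift +119.5° → +75.4°.
+75.4° already lies in (−180°, 180°].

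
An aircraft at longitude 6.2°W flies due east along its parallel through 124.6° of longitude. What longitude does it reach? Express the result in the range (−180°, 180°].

118.4°E

Start at -6.2°; shift +124.6° → +118.4°.
+118.4° already lies in (−180°, 180°].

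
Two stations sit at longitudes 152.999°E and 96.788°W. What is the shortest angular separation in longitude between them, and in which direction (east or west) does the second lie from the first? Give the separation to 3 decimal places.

Raw difference: -96.788 − 152.999 = -249.787°.
Normalise into (−180°, 180°]: -249.787° + 360° = 110.213°.
Positive ⇒ the second point lies to the east; separation 110.213°.

110.213° east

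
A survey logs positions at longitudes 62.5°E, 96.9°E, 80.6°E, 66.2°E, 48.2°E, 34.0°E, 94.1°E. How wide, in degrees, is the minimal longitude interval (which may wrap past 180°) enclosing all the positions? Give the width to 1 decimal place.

62.9°

Sort the longitudes: +34.0°, +48.2°, +62.5°, +66.2°, +80.6°, +94.1°, +96.9°.
Eastward gaps between consecutive values (wrapping around): 14.2°, 14.3°, 3.7°, 14.4°, 13.5°, 2.8°, 297.1°.
Largest gap = 297.1° ⇒ minimal covering band is its complement: 360° − 297.1° = 62.9°.
Band runs from +34.0° eastward to +96.9°.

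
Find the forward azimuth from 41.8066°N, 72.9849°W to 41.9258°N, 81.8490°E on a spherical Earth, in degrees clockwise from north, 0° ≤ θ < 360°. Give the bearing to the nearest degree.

18°

Δλ = 81.8490 − -72.9849 = 154.8339°.
θ = atan2( sin Δλ · cos φ₂ , cos φ₁ · sin φ₂ − sin φ₁ · cos φ₂ · cos Δλ )
  = atan2(0.31639, 0.94694) = 18.475° → normalised to [0°, 360°): 18.475°.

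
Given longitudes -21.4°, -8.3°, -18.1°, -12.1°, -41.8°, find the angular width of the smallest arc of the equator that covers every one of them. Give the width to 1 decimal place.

Sort the longitudes: -41.8°, -21.4°, -18.1°, -12.1°, -8.3°.
Eastward gaps between consecutive values (wrapping around): 20.4°, 3.3°, 6.0°, 3.8°, 326.5°.
Largest gap = 326.5° ⇒ minimal covering band is its complement: 360° − 326.5° = 33.5°.
Band runs from -41.8° eastward to -8.3°.

33.5°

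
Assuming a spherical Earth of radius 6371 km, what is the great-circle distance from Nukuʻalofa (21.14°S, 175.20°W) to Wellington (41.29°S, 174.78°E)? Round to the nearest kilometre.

Δλ = 174.78 − -175.20 = 349.98°; wrapped into (−180°, 180°]: -10.02°.
Δφ = -41.29 − -21.14 = -20.15°.
a = sin²(Δφ/2) + cos φ₁ · cos φ₂ · sin²(Δλ/2) = 0.035948.
c = 2·atan2(√a, √(1−a)) = 0.38151 rad → d = 6371·c ≈ 2430.58 km.

2431 km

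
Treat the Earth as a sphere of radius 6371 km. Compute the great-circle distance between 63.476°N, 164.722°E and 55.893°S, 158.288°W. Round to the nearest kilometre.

Δλ = -158.288 − 164.722 = -323.010°; wrapped into (−180°, 180°]: 36.990°.
Δφ = -55.893 − 63.476 = -119.369°.
a = sin²(Δφ/2) + cos φ₁ · cos φ₂ · sin²(Δλ/2) = 0.770415.
c = 2·atan2(√a, √(1−a)) = 2.14222 rad → d = 6371·c ≈ 13648.08 km.

13648 km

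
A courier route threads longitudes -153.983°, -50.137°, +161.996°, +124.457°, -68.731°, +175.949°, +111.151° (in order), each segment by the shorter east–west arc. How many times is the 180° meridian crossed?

Leg 1: -153.983° → -50.137°, shortest Δλ = 103.846° (east) — does not cross 180°.
Leg 2: -50.137° → +161.996°, shortest Δλ = -147.867° (west) — crosses 180°.
Leg 3: +161.996° → +124.457°, shortest Δλ = -37.539° (west) — does not cross 180°.
Leg 4: +124.457° → -68.731°, shortest Δλ = 166.812° (east) — crosses 180°.
Leg 5: -68.731° → +175.949°, shortest Δλ = -115.32° (west) — crosses 180°.
Leg 6: +175.949° → +111.151°, shortest Δλ = -64.798° (west) — does not cross 180°.
Total crossings: 3.

3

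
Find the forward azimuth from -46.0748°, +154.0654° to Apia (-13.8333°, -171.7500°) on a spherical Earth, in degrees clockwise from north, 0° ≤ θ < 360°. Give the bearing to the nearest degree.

53°

Δλ = -171.7500 − 154.0654 = -325.8154°; wrapped into (−180°, 180°]: 34.1846°.
θ = atan2( sin Δλ · cos φ₂ , cos φ₁ · sin φ₂ − sin φ₁ · cos φ₂ · cos Δλ )
  = atan2(0.54556, 0.41266) = 52.896° → normalised to [0°, 360°): 52.896°.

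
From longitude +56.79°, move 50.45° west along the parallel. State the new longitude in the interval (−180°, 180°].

+6.34°

Start at +56.79°; shift −50.45° → +6.34°.
+6.34° already lies in (−180°, 180°].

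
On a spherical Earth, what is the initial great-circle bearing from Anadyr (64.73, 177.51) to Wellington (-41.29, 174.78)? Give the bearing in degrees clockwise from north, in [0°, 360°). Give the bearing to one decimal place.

182.1°

Δλ = 174.78 − 177.51 = -2.73°.
θ = atan2( sin Δλ · cos φ₂ , cos φ₁ · sin φ₂ − sin φ₁ · cos φ₂ · cos Δλ )
  = atan2(-0.03579, -0.96039) = -177.866° → normalised to [0°, 360°): 182.134°.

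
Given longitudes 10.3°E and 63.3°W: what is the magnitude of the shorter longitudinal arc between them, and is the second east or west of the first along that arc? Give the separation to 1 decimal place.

Raw difference: -63.3 − 10.3 = -73.6°.
Normalise into (−180°, 180°]: -73.6° stays -73.6°.
Negative ⇒ the second point lies to the west; separation 73.6°.

73.6° west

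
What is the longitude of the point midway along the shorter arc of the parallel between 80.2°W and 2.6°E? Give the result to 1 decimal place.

38.8°W

Signed shortest Δλ from -80.2° to +2.6° is +82.8°.
Midpoint longitude = -80.2° + (+82.8°)/2 = -80.2° + 41.4° = -38.8°.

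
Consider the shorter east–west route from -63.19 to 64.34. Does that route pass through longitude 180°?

No

Signed shortest Δλ = ((64.34 − -63.19 + 180) mod 360) − 180 = 127.53°.
Going east by 127.53° from -63.19° reaches +64.34° without touching 180°.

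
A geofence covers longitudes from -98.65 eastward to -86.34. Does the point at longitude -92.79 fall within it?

Band width going east from -98.65° to -86.34°: ((-86.34 − -98.65) mod 360) = 12.31°.
Offset of -92.79° east of the west edge: ((-92.79 − -98.65) mod 360) = 5.86°.
5.86° ≤ 12.31° ⇒ inside.

Yes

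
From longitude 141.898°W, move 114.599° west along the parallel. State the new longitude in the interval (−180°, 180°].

Start at -141.898°; shift −114.599° → -256.497°.
-256.497° lies outside (−180°, 180°]; add 360° → +103.503°.

103.503°E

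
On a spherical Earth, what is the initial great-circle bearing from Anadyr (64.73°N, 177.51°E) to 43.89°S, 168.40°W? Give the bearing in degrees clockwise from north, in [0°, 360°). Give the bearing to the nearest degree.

169°

Δλ = -168.40 − 177.51 = -345.91°; wrapped into (−180°, 180°]: 14.09°.
θ = atan2( sin Δλ · cos φ₂ , cos φ₁ · sin φ₂ − sin φ₁ · cos φ₂ · cos Δλ )
  = atan2(0.17544, -0.92805) = 169.295° → normalised to [0°, 360°): 169.295°.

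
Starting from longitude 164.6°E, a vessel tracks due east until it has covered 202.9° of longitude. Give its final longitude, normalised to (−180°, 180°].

7.5°E

Start at +164.6°; shift +202.9° → +367.5°.
+367.5° lies outside (−180°, 180°]; subtract 360° → +7.5°.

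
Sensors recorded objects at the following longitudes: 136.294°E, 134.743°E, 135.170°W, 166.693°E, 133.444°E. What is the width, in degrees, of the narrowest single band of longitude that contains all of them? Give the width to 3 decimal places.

Sort the longitudes: -135.170°, +133.444°, +134.743°, +136.294°, +166.693°.
Eastward gaps between consecutive values (wrapping around): 268.614°, 1.299°, 1.551°, 30.399°, 58.137°.
Largest gap = 268.614° ⇒ minimal covering band is its complement: 360° − 268.614° = 91.386°.
Band runs from +133.444° eastward to -135.170°, crossing the antimeridian.

91.386°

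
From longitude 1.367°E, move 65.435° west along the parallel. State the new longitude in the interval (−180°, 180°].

64.068°W

Start at +1.367°; shift −65.435° → -64.068°.
-64.068° already lies in (−180°, 180°].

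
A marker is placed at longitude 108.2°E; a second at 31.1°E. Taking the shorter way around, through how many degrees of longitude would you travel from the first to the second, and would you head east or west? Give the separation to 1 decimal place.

Raw difference: 31.1 − 108.2 = -77.1°.
Normalise into (−180°, 180°]: -77.1° stays -77.1°.
Negative ⇒ the second point lies to the west; separation 77.1°.

77.1° west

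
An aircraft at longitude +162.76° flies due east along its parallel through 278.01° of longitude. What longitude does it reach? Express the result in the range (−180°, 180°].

Start at +162.76°; shift +278.01° → +440.77°.
+440.77° lies outside (−180°, 180°]; subtract 360° → +80.77°.

+80.77°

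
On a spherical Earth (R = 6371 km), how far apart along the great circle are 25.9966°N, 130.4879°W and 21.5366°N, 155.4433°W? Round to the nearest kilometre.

2583 km

Δλ = -155.4433 − -130.4879 = -24.9554°.
Δφ = 21.5366 − 25.9966 = -4.4600°.
a = sin²(Δφ/2) + cos φ₁ · cos φ₂ · sin²(Δλ/2) = 0.040543.
c = 2·atan2(√a, √(1−a)) = 0.40548 rad → d = 6371·c ≈ 2583.30 km.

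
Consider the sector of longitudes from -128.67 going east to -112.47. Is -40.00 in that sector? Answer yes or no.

No

Band width going east from -128.67° to -112.47°: ((-112.47 − -128.67) mod 360) = 16.20°.
Offset of -40.00° east of the west edge: ((-40.00 − -128.67) mod 360) = 88.67°.
88.67° > 16.20° ⇒ outside.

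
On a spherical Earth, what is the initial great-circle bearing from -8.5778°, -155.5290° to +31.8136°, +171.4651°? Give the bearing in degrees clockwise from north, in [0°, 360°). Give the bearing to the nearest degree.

Δλ = 171.4651 − -155.5290 = 326.9941°; wrapped into (−180°, 180°]: -33.0059°.
θ = atan2( sin Δλ · cos φ₂ , cos φ₁ · sin φ₂ − sin φ₁ · cos φ₂ · cos Δλ )
  = atan2(-0.46289, 0.62755) = -36.413° → normalised to [0°, 360°): 323.587°.

324°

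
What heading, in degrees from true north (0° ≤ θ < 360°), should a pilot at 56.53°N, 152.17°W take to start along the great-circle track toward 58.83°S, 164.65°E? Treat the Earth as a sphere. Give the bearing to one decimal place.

204.2°

Δλ = 164.65 − -152.17 = 316.82°; wrapped into (−180°, 180°]: -43.18°.
θ = atan2( sin Δλ · cos φ₂ , cos φ₁ · sin φ₂ − sin φ₁ · cos φ₂ · cos Δλ )
  = atan2(-0.35418, -0.78672) = -155.763° → normalised to [0°, 360°): 204.237°.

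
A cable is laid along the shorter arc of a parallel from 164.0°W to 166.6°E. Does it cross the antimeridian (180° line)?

Yes

Naïve |166.6 − -164.0| = 330.6° > 180°, so the shorter arc goes the other way round — across 180°.
Signed shortest Δλ = ((166.6 − -164.0 + 180) mod 360) − 180 = -29.4°.
Going west by 29.4° from -164.0° passes through 180° before reaching +166.6°.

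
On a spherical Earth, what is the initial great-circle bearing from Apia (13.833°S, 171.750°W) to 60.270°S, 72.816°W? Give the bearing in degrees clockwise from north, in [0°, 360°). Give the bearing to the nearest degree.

150°

Δλ = -72.816 − -171.750 = 98.934°.
θ = atan2( sin Δλ · cos φ₂ , cos φ₁ · sin φ₂ − sin φ₁ · cos φ₂ · cos Δλ )
  = atan2(0.48990, -0.86160) = 150.378° → normalised to [0°, 360°): 150.378°.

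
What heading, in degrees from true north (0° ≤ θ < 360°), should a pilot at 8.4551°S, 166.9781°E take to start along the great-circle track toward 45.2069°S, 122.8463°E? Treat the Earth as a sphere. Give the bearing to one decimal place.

Δλ = 122.8463 − 166.9781 = -44.1318°.
θ = atan2( sin Δλ · cos φ₂ , cos φ₁ · sin φ₂ − sin φ₁ · cos φ₂ · cos Δλ )
  = atan2(-0.49059, -0.62759) = -141.985° → normalised to [0°, 360°): 218.015°.

218.0°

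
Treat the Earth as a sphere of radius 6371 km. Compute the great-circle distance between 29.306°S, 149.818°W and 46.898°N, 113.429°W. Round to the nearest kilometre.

9227 km

Δλ = -113.429 − -149.818 = 36.389°.
Δφ = 46.898 − -29.306 = 76.204°.
a = sin²(Δφ/2) + cos φ₁ · cos φ₂ · sin²(Δλ/2) = 0.438860.
c = 2·atan2(√a, √(1−a)) = 1.44821 rad → d = 6371·c ≈ 9226.55 km.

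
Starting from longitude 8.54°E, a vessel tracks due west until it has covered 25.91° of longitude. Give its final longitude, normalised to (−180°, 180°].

Start at +8.54°; shift −25.91° → -17.37°.
-17.37° already lies in (−180°, 180°].

17.37°W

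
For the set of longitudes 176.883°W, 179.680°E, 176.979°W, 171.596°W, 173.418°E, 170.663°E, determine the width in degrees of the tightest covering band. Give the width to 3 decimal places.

17.741°

Sort the longitudes: -176.979°, -176.883°, -171.596°, +170.663°, +173.418°, +179.680°.
Eastward gaps between consecutive values (wrapping around): 0.096°, 5.287°, 342.259°, 2.755°, 6.262°, 3.341°.
Largest gap = 342.259° ⇒ minimal covering band is its complement: 360° − 342.259° = 17.741°.
Band runs from +170.663° eastward to -171.596°, crossing the antimeridian.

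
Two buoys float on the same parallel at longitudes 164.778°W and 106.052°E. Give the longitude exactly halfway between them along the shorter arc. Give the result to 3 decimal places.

150.637°E

Signed shortest Δλ from -164.778° to +106.052° is -89.170°.
Midpoint longitude = -164.778° + (-89.170°)/2 = -164.778° − 44.585° = -209.363°.
Normalise into (−180°, 180°]: +150.637°.
(The naïve average (-164.778 + +106.052)/2 = -29.363° is on the wrong side of the globe.)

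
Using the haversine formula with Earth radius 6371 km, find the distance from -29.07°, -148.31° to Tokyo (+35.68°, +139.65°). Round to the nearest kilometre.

10419 km

Δλ = 139.65 − -148.31 = 287.96°; wrapped into (−180°, 180°]: -72.04°.
Δφ = 35.68 − -29.07 = 64.75°.
a = sin²(Δφ/2) + cos φ₁ · cos φ₂ · sin²(Δλ/2) = 0.532237.
c = 2·atan2(√a, √(1−a)) = 1.63531 rad → d = 6371·c ≈ 10418.59 km.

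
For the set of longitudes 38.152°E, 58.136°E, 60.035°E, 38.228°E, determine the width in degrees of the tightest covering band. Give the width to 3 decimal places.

21.883°

Sort the longitudes: +38.152°, +38.228°, +58.136°, +60.035°.
Eastward gaps between consecutive values (wrapping around): 0.076°, 19.908°, 1.899°, 338.117°.
Largest gap = 338.117° ⇒ minimal covering band is its complement: 360° − 338.117° = 21.883°.
Band runs from +38.152° eastward to +60.035°.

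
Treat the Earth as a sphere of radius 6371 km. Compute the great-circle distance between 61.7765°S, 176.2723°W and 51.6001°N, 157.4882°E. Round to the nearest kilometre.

12819 km

Δλ = 157.4882 − -176.2723 = 333.7605°; wrapped into (−180°, 180°]: -26.2395°.
Δφ = 51.6001 − -61.7765 = 113.3766°.
a = sin²(Δφ/2) + cos φ₁ · cos φ₂ · sin²(Δλ/2) = 0.713521.
c = 2·atan2(√a, √(1−a)) = 2.01202 rad → d = 6371·c ≈ 12818.55 km.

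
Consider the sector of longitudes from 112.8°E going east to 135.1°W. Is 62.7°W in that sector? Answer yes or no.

Band width going east from +112.8° to -135.1°: ((-135.1 − 112.8) mod 360) = 112.1°.
Offset of -62.7° east of the west edge: ((-62.7 − 112.8) mod 360) = 184.5°.
184.5° > 112.1° ⇒ outside.

No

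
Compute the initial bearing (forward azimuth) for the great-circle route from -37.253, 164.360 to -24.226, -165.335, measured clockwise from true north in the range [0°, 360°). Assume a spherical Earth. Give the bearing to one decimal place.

71.9°

Δλ = -165.335 − 164.360 = -329.695°; wrapped into (−180°, 180°]: 30.305°.
θ = atan2( sin Δλ · cos φ₂ , cos φ₁ · sin φ₂ − sin φ₁ · cos φ₂ · cos Δλ )
  = atan2(0.46016, 0.14998) = 71.948° → normalised to [0°, 360°): 71.948°.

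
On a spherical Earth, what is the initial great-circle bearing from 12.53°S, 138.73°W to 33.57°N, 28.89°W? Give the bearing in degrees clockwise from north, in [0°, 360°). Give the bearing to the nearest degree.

Δλ = -28.89 − -138.73 = 109.84°.
θ = atan2( sin Δλ · cos φ₂ , cos φ₁ · sin φ₂ − sin φ₁ · cos φ₂ · cos Δλ )
  = atan2(0.78375, 0.47843) = 58.598° → normalised to [0°, 360°): 58.598°.

59°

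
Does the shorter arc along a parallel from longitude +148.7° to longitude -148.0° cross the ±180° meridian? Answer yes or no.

Naïve |-148.0 − 148.7| = 296.7° > 180°, so the shorter arc goes the other way round — across 180°.
Signed shortest Δλ = ((-148.0 − 148.7 + 180) mod 360) − 180 = 63.3°.
Going east by 63.3° from +148.7° passes through 180° before reaching -148.0°.

Yes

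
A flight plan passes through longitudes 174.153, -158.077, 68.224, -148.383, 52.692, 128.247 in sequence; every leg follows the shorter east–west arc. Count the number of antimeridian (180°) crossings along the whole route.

Leg 1: +174.153° → -158.077°, shortest Δλ = 27.77° (east) — crosses 180°.
Leg 2: -158.077° → +68.224°, shortest Δλ = -133.699° (west) — crosses 180°.
Leg 3: +68.224° → -148.383°, shortest Δλ = 143.393° (east) — crosses 180°.
Leg 4: -148.383° → +52.692°, shortest Δλ = -158.925° (west) — crosses 180°.
Leg 5: +52.692° → +128.247°, shortest Δλ = 75.555° (east) — does not cross 180°.
Total crossings: 4.

4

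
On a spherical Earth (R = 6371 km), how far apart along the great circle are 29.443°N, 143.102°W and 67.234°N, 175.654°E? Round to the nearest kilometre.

Δλ = 175.654 − -143.102 = 318.756°; wrapped into (−180°, 180°]: -41.244°.
Δφ = 67.234 − 29.443 = 37.791°.
a = sin²(Δφ/2) + cos φ₁ · cos φ₂ · sin²(Δλ/2) = 0.146676.
c = 2·atan2(√a, √(1−a)) = 0.78605 rad → d = 6371·c ≈ 5007.91 km.

5008 km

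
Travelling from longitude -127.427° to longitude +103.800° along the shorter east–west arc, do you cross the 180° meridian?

Yes

Naïve |103.800 − -127.427| = 231.227° > 180°, so the shorter arc goes the other way round — across 180°.
Signed shortest Δλ = ((103.800 − -127.427 + 180) mod 360) − 180 = -128.773°.
Going west by 128.773° from -127.427° passes through 180° before reaching +103.800°.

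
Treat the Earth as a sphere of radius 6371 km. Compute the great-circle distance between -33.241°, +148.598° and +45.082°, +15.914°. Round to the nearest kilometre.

15795 km

Δλ = 15.914 − 148.598 = -132.684°.
Δφ = 45.082 − -33.241 = 78.323°.
a = sin²(Δφ/2) + cos φ₁ · cos φ₂ · sin²(Δλ/2) = 0.894267.
c = 2·atan2(√a, √(1−a)) = 2.47922 rad → d = 6371·c ≈ 15795.10 km.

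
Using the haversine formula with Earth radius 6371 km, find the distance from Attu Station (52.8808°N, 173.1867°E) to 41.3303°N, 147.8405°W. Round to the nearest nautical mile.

1711 nmi

Δλ = -147.8405 − 173.1867 = -321.0272°; wrapped into (−180°, 180°]: 38.9728°.
Δφ = 41.3303 − 52.8808 = -11.5505°.
a = sin²(Δφ/2) + cos φ₁ · cos φ₂ · sin²(Δλ/2) = 0.060552.
c = 2·atan2(√a, √(1−a)) = 0.49725 rad → d = 6371·c ≈ 3168.01 km ≈ 1710.59 nmi.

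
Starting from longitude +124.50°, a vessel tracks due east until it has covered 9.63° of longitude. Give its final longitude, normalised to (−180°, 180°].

+134.13°

Start at +124.50°; shift +9.63° → +134.13°.
+134.13° already lies in (−180°, 180°].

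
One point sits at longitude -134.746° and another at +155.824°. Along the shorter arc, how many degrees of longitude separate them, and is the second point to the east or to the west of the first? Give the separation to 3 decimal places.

Raw difference: 155.824 − -134.746 = 290.57°.
Normalise into (−180°, 180°]: 290.57° − 360° = -69.43°.
Negative ⇒ the second point lies to the west; separation 69.430°.

69.430° west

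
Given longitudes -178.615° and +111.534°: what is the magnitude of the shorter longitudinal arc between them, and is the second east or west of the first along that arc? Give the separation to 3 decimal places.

69.851° west

Raw difference: 111.534 − -178.615 = 290.149°.
Normalise into (−180°, 180°]: 290.149° − 360° = -69.851°.
Negative ⇒ the second point lies to the west; separation 69.851°.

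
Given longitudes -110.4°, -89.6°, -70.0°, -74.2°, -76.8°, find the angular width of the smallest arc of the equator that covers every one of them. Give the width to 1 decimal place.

Sort the longitudes: -110.4°, -89.6°, -76.8°, -74.2°, -70.0°.
Eastward gaps between consecutive values (wrapping around): 20.8°, 12.8°, 2.6°, 4.2°, 319.6°.
Largest gap = 319.6° ⇒ minimal covering band is its complement: 360° − 319.6° = 40.4°.
Band runs from -110.4° eastward to -70.0°.

40.4°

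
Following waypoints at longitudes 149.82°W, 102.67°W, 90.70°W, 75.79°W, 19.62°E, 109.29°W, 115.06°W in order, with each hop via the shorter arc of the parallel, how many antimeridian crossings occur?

Leg 1: -149.82° → -102.67°, shortest Δλ = 47.15° (east) — does not cross 180°.
Leg 2: -102.67° → -90.70°, shortest Δλ = 11.97° (east) — does not cross 180°.
Leg 3: -90.70° → -75.79°, shortest Δλ = 14.91° (east) — does not cross 180°.
Leg 4: -75.79° → +19.62°, shortest Δλ = 95.41° (east) — does not cross 180°.
Leg 5: +19.62° → -109.29°, shortest Δλ = -128.91° (west) — does not cross 180°.
Leg 6: -109.29° → -115.06°, shortest Δλ = -5.77° (west) — does not cross 180°.
Total crossings: 0.

0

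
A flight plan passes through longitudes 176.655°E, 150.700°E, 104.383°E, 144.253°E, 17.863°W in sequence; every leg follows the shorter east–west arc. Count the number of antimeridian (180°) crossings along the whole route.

0

Leg 1: +176.655° → +150.700°, shortest Δλ = -25.955° (west) — does not cross 180°.
Leg 2: +150.700° → +104.383°, shortest Δλ = -46.317° (west) — does not cross 180°.
Leg 3: +104.383° → +144.253°, shortest Δλ = 39.87° (east) — does not cross 180°.
Leg 4: +144.253° → -17.863°, shortest Δλ = -162.116° (west) — does not cross 180°.
Total crossings: 0.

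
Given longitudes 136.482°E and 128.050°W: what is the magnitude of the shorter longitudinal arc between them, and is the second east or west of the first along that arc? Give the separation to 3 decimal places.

Raw difference: -128.050 − 136.482 = -264.532°.
Normalise into (−180°, 180°]: -264.532° + 360° = 95.468°.
Positive ⇒ the second point lies to the east; separation 95.468°.

95.468° east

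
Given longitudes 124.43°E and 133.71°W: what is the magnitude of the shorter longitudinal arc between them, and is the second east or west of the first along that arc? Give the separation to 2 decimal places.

Raw difference: -133.71 − 124.43 = -258.14°.
Normalise into (−180°, 180°]: -258.14° + 360° = 101.86°.
Positive ⇒ the second point lies to the east; separation 101.86°.

101.86° east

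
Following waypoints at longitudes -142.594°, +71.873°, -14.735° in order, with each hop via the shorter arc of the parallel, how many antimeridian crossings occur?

Leg 1: -142.594° → +71.873°, shortest Δλ = -145.533° (west) — crosses 180°.
Leg 2: +71.873° → -14.735°, shortest Δλ = -86.608° (west) — does not cross 180°.
Total crossings: 1.

1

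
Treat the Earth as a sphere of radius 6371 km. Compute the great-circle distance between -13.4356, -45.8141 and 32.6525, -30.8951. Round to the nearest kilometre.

5365 km

Δλ = -30.8951 − -45.8141 = 14.9190°.
Δφ = 32.6525 − -13.4356 = 46.0881°.
a = sin²(Δφ/2) + cos φ₁ · cos φ₂ · sin²(Δλ/2) = 0.167027.
c = 2·atan2(√a, √(1−a)) = 0.84203 rad → d = 6371·c ≈ 5364.60 km.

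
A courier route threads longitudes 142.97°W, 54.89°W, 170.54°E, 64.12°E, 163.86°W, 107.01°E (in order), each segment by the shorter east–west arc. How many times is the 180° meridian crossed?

3

Leg 1: -142.97° → -54.89°, shortest Δλ = 88.08° (east) — does not cross 180°.
Leg 2: -54.89° → +170.54°, shortest Δλ = -134.57° (west) — crosses 180°.
Leg 3: +170.54° → +64.12°, shortest Δλ = -106.42° (west) — does not cross 180°.
Leg 4: +64.12° → -163.86°, shortest Δλ = 132.02° (east) — crosses 180°.
Leg 5: -163.86° → +107.01°, shortest Δλ = -89.13° (west) — crosses 180°.
Total crossings: 3.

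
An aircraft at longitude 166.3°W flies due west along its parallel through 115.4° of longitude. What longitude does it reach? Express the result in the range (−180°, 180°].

78.3°E

Start at -166.3°; shift −115.4° → -281.7°.
-281.7° lies outside (−180°, 180°]; add 360° → +78.3°.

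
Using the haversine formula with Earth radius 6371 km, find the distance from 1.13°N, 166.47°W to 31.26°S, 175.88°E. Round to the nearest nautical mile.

Δλ = 175.88 − -166.47 = 342.35°; wrapped into (−180°, 180°]: -17.65°.
Δφ = -31.26 − 1.13 = -32.39°.
a = sin²(Δφ/2) + cos φ₁ · cos φ₂ · sin²(Δλ/2) = 0.097905.
c = 2·atan2(√a, √(1−a)) = 0.63649 rad → d = 6371·c ≈ 4055.05 km ≈ 2189.55 nmi.

2190 nmi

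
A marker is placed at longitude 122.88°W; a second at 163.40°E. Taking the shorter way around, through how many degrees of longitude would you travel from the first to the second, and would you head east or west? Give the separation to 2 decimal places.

Raw difference: 163.40 − -122.88 = 286.28°.
Normalise into (−180°, 180°]: 286.28° − 360° = -73.72°.
Negative ⇒ the second point lies to the west; separation 73.72°.

73.72° west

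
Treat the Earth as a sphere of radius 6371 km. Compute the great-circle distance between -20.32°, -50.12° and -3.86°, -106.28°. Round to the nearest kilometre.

6340 km

Δλ = -106.28 − -50.12 = -56.16°.
Δφ = -3.86 − -20.32 = 16.46°.
a = sin²(Δφ/2) + cos φ₁ · cos φ₂ · sin²(Δλ/2) = 0.227794.
c = 2·atan2(√a, √(1−a)) = 0.99511 rad → d = 6371·c ≈ 6339.83 km.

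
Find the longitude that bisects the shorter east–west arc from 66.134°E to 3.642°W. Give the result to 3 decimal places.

31.246°E

Signed shortest Δλ from +66.134° to -3.642° is -69.776°.
Midpoint longitude = +66.134° + (-69.776°)/2 = +66.134° − 34.888° = +31.246°.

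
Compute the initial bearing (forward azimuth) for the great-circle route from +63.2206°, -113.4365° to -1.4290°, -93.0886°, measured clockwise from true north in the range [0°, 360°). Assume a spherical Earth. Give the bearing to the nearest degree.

Δλ = -93.0886 − -113.4365 = 20.3479°.
θ = atan2( sin Δλ · cos φ₂ , cos φ₁ · sin φ₂ − sin φ₁ · cos φ₂ · cos Δλ )
  = atan2(0.34761, -0.84801) = 157.711° → normalised to [0°, 360°): 157.711°.

158°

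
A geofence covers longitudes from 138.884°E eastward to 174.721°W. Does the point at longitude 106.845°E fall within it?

No

Band width going east from +138.884° to -174.721°: ((-174.721 − 138.884) mod 360) = 46.395°.
Offset of +106.845° east of the west edge: ((106.845 − 138.884) mod 360) = 327.961°.
327.961° > 46.395° ⇒ outside.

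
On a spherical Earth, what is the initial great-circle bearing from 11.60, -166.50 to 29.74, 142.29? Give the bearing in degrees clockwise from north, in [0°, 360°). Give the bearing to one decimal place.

Δλ = 142.29 − -166.50 = 308.79°; wrapped into (−180°, 180°]: -51.21°.
θ = atan2( sin Δλ · cos φ₂ , cos φ₁ · sin φ₂ − sin φ₁ · cos φ₂ · cos Δλ )
  = atan2(-0.67678, 0.37656) = -60.909° → normalised to [0°, 360°): 299.091°.

299.1°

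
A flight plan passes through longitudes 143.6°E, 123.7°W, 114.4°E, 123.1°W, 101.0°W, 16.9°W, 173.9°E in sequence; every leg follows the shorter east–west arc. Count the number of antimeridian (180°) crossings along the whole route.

Leg 1: +143.6° → -123.7°, shortest Δλ = 92.7° (east) — crosses 180°.
Leg 2: -123.7° → +114.4°, shortest Δλ = -121.9° (west) — crosses 180°.
Leg 3: +114.4° → -123.1°, shortest Δλ = 122.5° (east) — crosses 180°.
Leg 4: -123.1° → -101.0°, shortest Δλ = 22.1° (east) — does not cross 180°.
Leg 5: -101.0° → -16.9°, shortest Δλ = 84.1° (east) — does not cross 180°.
Leg 6: -16.9° → +173.9°, shortest Δλ = -169.2° (west) — crosses 180°.
Total crossings: 4.

4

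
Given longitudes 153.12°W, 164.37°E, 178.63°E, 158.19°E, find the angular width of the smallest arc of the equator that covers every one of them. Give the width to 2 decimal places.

48.69°

Sort the longitudes: -153.12°, +158.19°, +164.37°, +178.63°.
Eastward gaps between consecutive values (wrapping around): 311.31°, 6.18°, 14.26°, 28.25°.
Largest gap = 311.31° ⇒ minimal covering band is its complement: 360° − 311.31° = 48.69°.
Band runs from +158.19° eastward to -153.12°, crossing the antimeridian.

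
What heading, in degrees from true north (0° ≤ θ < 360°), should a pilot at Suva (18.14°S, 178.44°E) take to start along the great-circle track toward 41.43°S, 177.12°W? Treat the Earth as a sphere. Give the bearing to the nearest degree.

Δλ = -177.12 − 178.44 = -355.56°; wrapped into (−180°, 180°]: 4.44°.
θ = atan2( sin Δλ · cos φ₂ , cos φ₁ · sin φ₂ − sin φ₁ · cos φ₂ · cos Δλ )
  = atan2(0.05804, -0.39609) = 171.663° → normalised to [0°, 360°): 171.663°.

172°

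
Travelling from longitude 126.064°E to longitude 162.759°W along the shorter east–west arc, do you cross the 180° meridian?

Yes

Naïve |-162.759 − 126.064| = 288.823° > 180°, so the shorter arc goes the other way round — across 180°.
Signed shortest Δλ = ((-162.759 − 126.064 + 180) mod 360) − 180 = 71.177°.
Going east by 71.177° from +126.064° passes through 180° before reaching -162.759°.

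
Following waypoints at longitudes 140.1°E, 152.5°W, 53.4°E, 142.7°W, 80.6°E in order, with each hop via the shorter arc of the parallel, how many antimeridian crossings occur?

4

Leg 1: +140.1° → -152.5°, shortest Δλ = 67.4° (east) — crosses 180°.
Leg 2: -152.5° → +53.4°, shortest Δλ = -154.1° (west) — crosses 180°.
Leg 3: +53.4° → -142.7°, shortest Δλ = 163.9° (east) — crosses 180°.
Leg 4: -142.7° → +80.6°, shortest Δλ = -136.7° (west) — crosses 180°.
Total crossings: 4.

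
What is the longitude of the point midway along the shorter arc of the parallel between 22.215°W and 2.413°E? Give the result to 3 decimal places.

9.901°W

Signed shortest Δλ from -22.215° to +2.413° is +24.628°.
Midpoint longitude = -22.215° + (+24.628°)/2 = -22.215° + 12.314° = -9.901°.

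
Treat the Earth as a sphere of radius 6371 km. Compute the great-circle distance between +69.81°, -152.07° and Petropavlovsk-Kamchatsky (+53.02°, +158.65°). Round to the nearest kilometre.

3083 km

Δλ = 158.65 − -152.07 = 310.72°; wrapped into (−180°, 180°]: -49.28°.
Δφ = 53.02 − 69.81 = -16.79°.
a = sin²(Δφ/2) + cos φ₁ · cos φ₂ · sin²(Δλ/2) = 0.057402.
c = 2·atan2(√a, √(1−a)) = 0.48388 rad → d = 6371·c ≈ 3082.80 km.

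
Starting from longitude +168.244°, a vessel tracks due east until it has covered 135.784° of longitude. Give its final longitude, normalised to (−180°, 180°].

Start at +168.244°; shift +135.784° → +304.028°.
+304.028° lies outside (−180°, 180°]; subtract 360° → -55.972°.

-55.972°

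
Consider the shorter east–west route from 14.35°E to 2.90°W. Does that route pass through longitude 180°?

No

Signed shortest Δλ = ((-2.90 − 14.35 + 180) mod 360) − 180 = -17.25°.
Going west by 17.25° from +14.35° reaches -2.90° without touching 180°.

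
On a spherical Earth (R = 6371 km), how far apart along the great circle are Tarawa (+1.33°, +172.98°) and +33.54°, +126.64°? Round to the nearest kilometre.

Δλ = 126.64 − 172.98 = -46.34°.
Δφ = 33.54 − 1.33 = 32.21°.
a = sin²(Δφ/2) + cos φ₁ · cos φ₂ · sin²(Δλ/2) = 0.205950.
c = 2·atan2(√a, √(1−a)) = 0.94209 rad → d = 6371·c ≈ 6002.05 km.

6002 km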